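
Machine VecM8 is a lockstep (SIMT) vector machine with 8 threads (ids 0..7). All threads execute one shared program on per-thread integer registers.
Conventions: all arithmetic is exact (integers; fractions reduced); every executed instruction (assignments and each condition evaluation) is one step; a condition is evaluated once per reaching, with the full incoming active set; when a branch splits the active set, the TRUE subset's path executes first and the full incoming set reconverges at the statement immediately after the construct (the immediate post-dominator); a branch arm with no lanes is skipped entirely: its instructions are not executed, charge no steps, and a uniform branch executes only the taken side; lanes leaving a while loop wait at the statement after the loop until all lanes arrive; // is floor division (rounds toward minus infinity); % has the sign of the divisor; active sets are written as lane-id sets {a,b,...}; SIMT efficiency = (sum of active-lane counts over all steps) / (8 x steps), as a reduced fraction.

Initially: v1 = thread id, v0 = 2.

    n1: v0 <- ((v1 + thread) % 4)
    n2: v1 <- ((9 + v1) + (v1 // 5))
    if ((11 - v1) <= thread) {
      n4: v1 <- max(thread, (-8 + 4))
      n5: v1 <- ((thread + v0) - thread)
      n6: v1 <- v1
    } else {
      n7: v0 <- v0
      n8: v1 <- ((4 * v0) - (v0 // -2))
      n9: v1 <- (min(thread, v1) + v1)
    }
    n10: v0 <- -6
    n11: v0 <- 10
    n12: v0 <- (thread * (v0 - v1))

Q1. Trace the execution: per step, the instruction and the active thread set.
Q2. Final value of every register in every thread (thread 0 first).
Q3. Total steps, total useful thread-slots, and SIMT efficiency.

step 0: v0 <- ((v1 + thread) % 4)    {0,1,2,3,4,5,6,7}
step 1: v1 <- ((9 + v1) + (v1 // 5)) {0,1,2,3,4,5,6,7}
step 2: eval ((11 - v1) <= thread)   {0,1,2,3,4,5,6,7}
step 3: v1 <- max(thread, (-8 + 4))  {1,2,3,4,5,6,7}
step 4: v1 <- ((thread + v0) - thread) {1,2,3,4,5,6,7}
step 5: v1 <- v1                     {1,2,3,4,5,6,7}
step 6: v0 <- v0                     {0}
step 7: v1 <- ((4 * v0) - (v0 // -2)) {0}
step 8: v1 <- (min(thread, v1) + v1) {0}
step 9: v0 <- -6                     {0,1,2,3,4,5,6,7}
step 10: v0 <- 10                     {0,1,2,3,4,5,6,7}
step 11: v0 <- (thread * (v0 - v1))   {0,1,2,3,4,5,6,7}

Answer: 12 steps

v1: 0,2,0,2,0,2,0,2
v0: 0,8,20,24,40,40,60,56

steps = 12; useful = 72; efficiency = 72/96 = 3/4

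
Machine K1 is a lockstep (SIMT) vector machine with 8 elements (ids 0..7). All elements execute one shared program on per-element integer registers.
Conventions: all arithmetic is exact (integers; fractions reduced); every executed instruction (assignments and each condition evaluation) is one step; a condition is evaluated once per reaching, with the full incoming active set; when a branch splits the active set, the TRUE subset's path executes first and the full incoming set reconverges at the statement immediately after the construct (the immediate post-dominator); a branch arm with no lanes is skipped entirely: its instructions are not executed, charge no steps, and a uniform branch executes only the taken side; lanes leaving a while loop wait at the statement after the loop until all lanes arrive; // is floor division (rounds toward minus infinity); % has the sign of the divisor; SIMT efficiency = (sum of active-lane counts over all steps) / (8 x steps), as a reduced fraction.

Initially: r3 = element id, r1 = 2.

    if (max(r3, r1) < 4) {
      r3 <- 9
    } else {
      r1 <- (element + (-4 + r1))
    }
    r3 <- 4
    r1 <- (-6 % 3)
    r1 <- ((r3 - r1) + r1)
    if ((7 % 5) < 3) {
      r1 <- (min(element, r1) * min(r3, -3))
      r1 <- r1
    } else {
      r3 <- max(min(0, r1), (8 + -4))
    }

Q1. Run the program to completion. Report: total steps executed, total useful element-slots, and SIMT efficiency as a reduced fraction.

Answer: 9 steps, 64 useful, 8/9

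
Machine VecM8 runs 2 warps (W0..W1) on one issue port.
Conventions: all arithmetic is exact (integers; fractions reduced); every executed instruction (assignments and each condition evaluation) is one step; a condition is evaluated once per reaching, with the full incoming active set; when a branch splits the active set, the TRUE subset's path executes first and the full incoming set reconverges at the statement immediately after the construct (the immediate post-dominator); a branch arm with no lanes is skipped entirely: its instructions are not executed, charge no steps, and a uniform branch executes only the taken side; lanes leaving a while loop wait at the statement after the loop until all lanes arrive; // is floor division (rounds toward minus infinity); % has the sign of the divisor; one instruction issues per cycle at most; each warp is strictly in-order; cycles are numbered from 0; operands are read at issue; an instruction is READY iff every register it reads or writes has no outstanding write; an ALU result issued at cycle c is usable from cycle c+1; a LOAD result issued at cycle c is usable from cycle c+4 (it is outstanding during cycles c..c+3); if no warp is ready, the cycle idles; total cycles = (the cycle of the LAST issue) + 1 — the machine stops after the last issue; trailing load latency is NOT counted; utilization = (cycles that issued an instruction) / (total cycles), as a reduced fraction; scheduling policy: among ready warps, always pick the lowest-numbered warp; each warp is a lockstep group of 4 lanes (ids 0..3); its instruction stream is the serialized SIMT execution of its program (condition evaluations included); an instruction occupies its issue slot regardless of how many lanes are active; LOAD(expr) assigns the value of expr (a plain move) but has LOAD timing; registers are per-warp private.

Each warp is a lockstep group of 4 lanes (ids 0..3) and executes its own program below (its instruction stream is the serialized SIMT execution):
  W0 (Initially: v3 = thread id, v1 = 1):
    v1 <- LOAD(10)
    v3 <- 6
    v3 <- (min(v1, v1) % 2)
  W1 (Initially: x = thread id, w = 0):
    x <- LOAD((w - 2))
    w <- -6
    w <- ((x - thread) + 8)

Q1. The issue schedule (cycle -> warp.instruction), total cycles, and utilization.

cycle 0: W0.I0
cycle 1: W0.I1
cycle 2: W1.I0
cycle 3: W1.I1
cycle 4: W0.I2
cycle 5: idle
cycle 6: W1.I2

Answer: 7 cycles, utilization 6/7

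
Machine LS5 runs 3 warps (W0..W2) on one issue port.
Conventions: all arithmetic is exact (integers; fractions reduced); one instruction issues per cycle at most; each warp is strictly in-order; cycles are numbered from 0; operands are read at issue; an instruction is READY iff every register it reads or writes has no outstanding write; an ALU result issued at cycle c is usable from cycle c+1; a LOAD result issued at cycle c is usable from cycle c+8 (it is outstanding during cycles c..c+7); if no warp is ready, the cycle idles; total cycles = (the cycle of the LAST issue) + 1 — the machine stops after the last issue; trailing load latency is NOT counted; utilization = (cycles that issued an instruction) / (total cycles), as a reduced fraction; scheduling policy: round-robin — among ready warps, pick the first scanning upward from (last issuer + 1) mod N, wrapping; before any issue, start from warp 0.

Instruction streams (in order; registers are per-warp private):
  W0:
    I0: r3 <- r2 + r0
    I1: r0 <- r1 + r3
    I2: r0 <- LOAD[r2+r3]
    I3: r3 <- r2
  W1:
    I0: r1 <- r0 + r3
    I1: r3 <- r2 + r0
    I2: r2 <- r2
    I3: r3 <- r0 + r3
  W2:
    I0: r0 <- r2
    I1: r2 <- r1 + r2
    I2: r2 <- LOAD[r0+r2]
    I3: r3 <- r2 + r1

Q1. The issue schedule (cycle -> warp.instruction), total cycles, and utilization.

cycle 0: W0.I0
cycle 1: W1.I0
cycle 2: W2.I0
cycle 3: W0.I1
cycle 4: W1.I1
cycle 5: W2.I1
cycle 6: W0.I2
cycle 7: W1.I2
cycle 8: W2.I2
cycle 9: W0.I3
cycle 10: W1.I3
cycle 11: idle
cycle 12: idle
cycle 13: idle
cycle 14: idle
cycle 15: idle
cycle 16: W2.I3

Answer: 17 cycles, utilization 12/17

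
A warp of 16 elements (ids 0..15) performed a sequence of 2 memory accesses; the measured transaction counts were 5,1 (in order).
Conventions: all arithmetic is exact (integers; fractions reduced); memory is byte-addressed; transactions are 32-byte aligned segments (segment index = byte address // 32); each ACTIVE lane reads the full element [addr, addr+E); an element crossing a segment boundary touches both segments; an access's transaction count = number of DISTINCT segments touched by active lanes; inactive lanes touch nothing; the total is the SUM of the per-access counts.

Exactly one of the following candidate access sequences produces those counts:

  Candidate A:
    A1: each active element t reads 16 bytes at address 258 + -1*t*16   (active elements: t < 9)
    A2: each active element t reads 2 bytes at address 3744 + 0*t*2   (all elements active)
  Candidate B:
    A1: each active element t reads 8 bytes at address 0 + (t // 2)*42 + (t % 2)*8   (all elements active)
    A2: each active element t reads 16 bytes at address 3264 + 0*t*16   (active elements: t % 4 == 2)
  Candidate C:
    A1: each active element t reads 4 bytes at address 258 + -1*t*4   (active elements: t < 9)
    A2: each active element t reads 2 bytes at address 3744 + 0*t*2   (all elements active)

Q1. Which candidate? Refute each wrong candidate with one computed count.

B: A1 gives 10 transactions, not 5
C: A1 gives 2 transactions, not 5
A: all counts match (5,1)

Answer: A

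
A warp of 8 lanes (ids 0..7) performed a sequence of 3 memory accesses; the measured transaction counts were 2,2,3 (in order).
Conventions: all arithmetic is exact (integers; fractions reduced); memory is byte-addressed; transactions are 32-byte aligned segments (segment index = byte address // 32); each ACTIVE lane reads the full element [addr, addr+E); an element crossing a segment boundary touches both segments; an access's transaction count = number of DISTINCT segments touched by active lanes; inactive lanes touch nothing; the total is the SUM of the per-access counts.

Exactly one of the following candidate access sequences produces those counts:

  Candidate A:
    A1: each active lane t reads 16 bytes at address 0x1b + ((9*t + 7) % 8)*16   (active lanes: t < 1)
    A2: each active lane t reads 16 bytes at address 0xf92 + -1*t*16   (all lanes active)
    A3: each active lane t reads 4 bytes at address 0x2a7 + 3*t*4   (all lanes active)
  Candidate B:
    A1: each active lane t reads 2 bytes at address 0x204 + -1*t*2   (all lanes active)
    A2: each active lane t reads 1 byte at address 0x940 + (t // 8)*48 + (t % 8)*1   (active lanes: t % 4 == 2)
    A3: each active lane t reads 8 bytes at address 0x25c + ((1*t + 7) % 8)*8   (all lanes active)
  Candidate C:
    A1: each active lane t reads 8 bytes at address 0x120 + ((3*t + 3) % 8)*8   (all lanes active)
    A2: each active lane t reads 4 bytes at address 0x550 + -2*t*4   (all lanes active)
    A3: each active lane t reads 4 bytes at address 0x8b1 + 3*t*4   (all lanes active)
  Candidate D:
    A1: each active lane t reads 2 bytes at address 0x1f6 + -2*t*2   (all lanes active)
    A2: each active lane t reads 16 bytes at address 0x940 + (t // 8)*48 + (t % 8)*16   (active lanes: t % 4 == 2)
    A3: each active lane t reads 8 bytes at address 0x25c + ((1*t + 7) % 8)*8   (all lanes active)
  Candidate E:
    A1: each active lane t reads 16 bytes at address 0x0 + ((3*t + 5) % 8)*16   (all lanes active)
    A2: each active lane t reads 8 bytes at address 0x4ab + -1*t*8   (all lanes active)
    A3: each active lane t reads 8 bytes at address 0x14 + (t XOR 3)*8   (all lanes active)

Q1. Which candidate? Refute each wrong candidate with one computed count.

A: A1 gives 1 transaction, not 2
B: A2 gives 1 transaction, not 2
C: A2 gives 3 transactions, not 2
E: A1 gives 4 transactions, not 2
D: all counts match (2,2,3)

Answer: D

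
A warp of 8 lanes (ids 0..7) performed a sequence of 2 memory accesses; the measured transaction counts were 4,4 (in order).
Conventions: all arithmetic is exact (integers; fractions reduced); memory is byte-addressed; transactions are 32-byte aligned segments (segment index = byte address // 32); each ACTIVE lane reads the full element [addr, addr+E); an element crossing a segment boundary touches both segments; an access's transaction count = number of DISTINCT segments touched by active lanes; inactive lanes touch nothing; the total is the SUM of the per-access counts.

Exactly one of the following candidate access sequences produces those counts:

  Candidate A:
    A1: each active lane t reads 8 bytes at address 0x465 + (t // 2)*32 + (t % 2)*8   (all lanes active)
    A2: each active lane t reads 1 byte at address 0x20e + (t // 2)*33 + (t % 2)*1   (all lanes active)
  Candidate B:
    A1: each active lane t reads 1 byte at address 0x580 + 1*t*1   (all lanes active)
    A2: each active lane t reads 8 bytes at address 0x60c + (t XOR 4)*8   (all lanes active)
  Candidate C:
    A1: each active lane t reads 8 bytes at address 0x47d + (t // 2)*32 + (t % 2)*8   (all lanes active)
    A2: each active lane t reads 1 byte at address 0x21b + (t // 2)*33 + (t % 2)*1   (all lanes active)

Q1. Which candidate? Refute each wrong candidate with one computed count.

B: A1 gives 1 transaction, not 4
C: A1 gives 5 transactions, not 4
A: all counts match (4,4)

Answer: A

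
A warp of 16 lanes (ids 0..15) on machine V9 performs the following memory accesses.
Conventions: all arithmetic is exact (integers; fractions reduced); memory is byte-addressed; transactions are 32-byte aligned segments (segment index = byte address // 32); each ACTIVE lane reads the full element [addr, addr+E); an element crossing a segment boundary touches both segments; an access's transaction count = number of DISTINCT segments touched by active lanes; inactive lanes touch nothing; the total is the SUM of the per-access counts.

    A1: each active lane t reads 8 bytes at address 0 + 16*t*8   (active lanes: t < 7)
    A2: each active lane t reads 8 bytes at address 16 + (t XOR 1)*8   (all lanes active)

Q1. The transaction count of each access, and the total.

A1: 7 transactions
A2: 5 transactions

Answer: 7,5; total 12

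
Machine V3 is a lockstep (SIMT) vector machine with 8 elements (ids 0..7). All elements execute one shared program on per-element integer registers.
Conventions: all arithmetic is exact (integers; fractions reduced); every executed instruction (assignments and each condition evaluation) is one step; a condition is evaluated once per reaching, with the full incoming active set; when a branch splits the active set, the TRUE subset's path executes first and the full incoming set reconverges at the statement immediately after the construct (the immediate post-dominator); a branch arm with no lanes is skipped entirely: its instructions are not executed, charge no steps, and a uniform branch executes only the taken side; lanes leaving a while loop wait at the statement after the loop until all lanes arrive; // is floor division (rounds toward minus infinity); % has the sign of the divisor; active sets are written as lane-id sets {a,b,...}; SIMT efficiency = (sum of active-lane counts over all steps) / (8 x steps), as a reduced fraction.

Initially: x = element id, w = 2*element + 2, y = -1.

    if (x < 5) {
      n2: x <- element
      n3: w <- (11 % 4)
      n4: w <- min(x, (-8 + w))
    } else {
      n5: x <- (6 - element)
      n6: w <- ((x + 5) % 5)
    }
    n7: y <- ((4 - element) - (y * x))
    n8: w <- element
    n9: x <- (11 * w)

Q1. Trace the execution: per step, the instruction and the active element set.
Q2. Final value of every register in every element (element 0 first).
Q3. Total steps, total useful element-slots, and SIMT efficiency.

step 0: eval (x < 5)                 {0,1,2,3,4,5,6,7}
step 1: x <- element                 {0,1,2,3,4}
step 2: w <- (11 % 4)                {0,1,2,3,4}
step 3: w <- min(x, (-8 + w))        {0,1,2,3,4}
step 4: x <- (6 - element)           {5,6,7}
step 5: w <- ((x + 5) % 5)           {5,6,7}
step 6: y <- ((4 - element) - (y * x)) {0,1,2,3,4,5,6,7}
step 7: w <- element                 {0,1,2,3,4,5,6,7}
step 8: x <- (11 * w)                {0,1,2,3,4,5,6,7}

Answer: 9 steps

x: 0,11,22,33,44,55,66,77
w: 0,1,2,3,4,5,6,7
y: 4,4,4,4,4,0,-2,-4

steps = 9; useful = 53; efficiency = 53/72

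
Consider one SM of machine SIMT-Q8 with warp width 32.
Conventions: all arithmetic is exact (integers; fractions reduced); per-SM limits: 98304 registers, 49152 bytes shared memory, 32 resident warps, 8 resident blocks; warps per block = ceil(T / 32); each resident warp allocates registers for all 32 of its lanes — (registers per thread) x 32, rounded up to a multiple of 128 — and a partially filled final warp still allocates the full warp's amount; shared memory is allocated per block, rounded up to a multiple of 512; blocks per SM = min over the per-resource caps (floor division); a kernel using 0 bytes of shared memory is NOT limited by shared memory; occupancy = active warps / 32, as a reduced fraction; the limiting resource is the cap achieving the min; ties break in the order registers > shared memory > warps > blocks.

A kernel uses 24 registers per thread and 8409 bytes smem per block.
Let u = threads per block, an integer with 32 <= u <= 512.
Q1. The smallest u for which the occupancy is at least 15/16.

Answer: u = 161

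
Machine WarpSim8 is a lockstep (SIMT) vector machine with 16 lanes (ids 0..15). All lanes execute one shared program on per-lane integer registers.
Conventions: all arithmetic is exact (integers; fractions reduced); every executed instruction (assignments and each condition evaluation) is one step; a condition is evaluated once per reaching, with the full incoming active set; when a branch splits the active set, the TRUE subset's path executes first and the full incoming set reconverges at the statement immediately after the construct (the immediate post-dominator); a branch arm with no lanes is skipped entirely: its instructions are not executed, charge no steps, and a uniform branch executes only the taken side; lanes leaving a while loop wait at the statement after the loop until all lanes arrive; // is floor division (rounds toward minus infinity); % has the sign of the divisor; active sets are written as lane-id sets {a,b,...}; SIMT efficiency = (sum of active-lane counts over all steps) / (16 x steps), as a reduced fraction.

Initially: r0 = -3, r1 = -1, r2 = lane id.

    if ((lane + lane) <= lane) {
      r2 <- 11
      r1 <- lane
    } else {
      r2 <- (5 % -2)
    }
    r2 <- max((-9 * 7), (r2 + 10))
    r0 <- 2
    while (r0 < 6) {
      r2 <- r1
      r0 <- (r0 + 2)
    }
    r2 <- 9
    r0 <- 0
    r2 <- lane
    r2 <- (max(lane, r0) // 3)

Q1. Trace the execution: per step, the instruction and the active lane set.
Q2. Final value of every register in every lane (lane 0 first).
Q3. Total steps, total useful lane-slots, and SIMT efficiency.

step 0: eval ((lane + lane) <= lane) {0,1,2,3,4,5,6,7,8,9,10,11,12,13,14,15}
step 1: r2 <- 11                     {0}
step 2: r1 <- lane                   {0}
step 3: r2 <- (5 % -2)               {1,2,3,4,5,6,7,8,9,10,11,12,13,14,15}
step 4: r2 <- max((-9 * 7), (r2 + 10)) {0,1,2,3,4,5,6,7,8,9,10,11,12,13,14,15}
step 5: r0 <- 2                      {0,1,2,3,4,5,6,7,8,9,10,11,12,13,14,15}
step 6: eval (r0 < 6)                {0,1,2,3,4,5,6,7,8,9,10,11,12,13,14,15}
step 7: r2 <- r1                     {0,1,2,3,4,5,6,7,8,9,10,11,12,13,14,15}
step 8: r0 <- (r0 + 2)               {0,1,2,3,4,5,6,7,8,9,10,11,12,13,14,15}
step 9: eval (r0 < 6)                {0,1,2,3,4,5,6,7,8,9,10,11,12,13,14,15}
step 10: r2 <- r1                     {0,1,2,3,4,5,6,7,8,9,10,11,12,13,14,15}
step 11: r0 <- (r0 + 2)               {0,1,2,3,4,5,6,7,8,9,10,11,12,13,14,15}
step 12: eval (r0 < 6)                {0,1,2,3,4,5,6,7,8,9,10,11,12,13,14,15}
step 13: r2 <- 9                      {0,1,2,3,4,5,6,7,8,9,10,11,12,13,14,15}
step 14: r0 <- 0                      {0,1,2,3,4,5,6,7,8,9,10,11,12,13,14,15}
step 15: r2 <- lane                   {0,1,2,3,4,5,6,7,8,9,10,11,12,13,14,15}
step 16: r2 <- (max(lane, r0) // 3)   {0,1,2,3,4,5,6,7,8,9,10,11,12,13,14,15}

Answer: 17 steps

r0: 0,0,0,0,0,0,0,0,0,0,0,0,0,0,0,0
r1: 0,-1,-1,-1,-1,-1,-1,-1,-1,-1,-1,-1,-1,-1,-1,-1
r2: 0,0,0,1,1,1,2,2,2,3,3,3,4,4,4,5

steps = 17; useful = 241; efficiency = 241/272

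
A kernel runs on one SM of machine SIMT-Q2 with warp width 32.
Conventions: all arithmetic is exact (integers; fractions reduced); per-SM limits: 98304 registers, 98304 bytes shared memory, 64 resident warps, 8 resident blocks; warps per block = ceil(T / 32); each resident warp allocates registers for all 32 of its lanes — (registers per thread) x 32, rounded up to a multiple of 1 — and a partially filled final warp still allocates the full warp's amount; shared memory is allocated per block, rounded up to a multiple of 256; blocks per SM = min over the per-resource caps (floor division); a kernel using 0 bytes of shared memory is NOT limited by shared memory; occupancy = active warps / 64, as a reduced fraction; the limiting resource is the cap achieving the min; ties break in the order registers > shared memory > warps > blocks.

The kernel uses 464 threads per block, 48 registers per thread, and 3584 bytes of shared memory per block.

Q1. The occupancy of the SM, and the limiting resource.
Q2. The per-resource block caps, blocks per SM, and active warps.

Answer: occupancy 15/16, limited by registers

registers: 4 blocks
shared memory: 27 blocks
warps: 4 blocks
blocks: 8 blocks

Answer: 4 blocks, 60 active warps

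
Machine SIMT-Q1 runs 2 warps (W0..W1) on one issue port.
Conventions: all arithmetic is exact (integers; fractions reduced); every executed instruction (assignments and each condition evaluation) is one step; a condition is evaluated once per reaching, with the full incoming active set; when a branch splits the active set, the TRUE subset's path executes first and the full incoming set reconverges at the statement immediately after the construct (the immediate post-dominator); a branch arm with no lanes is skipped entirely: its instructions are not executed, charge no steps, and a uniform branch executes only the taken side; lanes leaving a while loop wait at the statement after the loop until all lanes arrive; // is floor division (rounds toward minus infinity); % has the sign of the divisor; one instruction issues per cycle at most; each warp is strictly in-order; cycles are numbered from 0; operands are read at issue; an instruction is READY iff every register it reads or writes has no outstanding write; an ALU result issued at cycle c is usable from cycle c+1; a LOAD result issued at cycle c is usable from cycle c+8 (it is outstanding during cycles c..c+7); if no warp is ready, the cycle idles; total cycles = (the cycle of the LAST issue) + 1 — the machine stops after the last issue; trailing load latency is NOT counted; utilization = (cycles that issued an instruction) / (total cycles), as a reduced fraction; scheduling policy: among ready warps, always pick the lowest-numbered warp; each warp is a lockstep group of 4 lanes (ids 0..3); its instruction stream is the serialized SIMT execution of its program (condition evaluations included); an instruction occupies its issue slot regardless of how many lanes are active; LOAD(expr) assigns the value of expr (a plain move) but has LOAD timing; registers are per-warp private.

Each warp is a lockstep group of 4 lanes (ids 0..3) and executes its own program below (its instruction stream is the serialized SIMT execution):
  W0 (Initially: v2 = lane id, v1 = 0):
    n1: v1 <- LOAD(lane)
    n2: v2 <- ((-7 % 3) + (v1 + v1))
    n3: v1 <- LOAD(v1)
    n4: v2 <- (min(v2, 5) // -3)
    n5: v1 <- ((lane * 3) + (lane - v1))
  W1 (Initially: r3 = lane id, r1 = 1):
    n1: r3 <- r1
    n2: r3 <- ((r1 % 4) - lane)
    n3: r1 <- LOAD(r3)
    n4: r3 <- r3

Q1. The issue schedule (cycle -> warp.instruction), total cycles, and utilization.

cycle 0: W0.I0
cycle 1: W1.I0
cycle 2: W1.I1
cycle 3: W1.I2
cycle 4: W1.I3
cycle 5: idle
cycle 6: idle
cycle 7: idle
cycle 8: W0.I1
cycle 9: W0.I2
cycle 10: W0.I3
cycle 11: idle
cycle 12: idle
cycle 13: idle
cycle 14: idle
cycle 15: idle
cycle 16: idle
cycle 17: W0.I4

Answer: 18 cycles, utilization 1/2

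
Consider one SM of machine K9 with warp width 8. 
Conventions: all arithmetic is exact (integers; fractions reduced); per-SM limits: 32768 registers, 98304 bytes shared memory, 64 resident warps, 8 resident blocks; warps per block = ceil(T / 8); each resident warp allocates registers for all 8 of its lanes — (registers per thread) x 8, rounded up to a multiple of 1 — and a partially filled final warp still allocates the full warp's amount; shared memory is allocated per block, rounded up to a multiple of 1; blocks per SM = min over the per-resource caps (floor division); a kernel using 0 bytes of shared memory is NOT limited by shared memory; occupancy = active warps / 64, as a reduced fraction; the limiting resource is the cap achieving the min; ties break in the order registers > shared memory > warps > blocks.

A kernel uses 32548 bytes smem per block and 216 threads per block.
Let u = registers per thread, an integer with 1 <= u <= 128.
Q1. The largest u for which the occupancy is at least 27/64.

Answer: u = 128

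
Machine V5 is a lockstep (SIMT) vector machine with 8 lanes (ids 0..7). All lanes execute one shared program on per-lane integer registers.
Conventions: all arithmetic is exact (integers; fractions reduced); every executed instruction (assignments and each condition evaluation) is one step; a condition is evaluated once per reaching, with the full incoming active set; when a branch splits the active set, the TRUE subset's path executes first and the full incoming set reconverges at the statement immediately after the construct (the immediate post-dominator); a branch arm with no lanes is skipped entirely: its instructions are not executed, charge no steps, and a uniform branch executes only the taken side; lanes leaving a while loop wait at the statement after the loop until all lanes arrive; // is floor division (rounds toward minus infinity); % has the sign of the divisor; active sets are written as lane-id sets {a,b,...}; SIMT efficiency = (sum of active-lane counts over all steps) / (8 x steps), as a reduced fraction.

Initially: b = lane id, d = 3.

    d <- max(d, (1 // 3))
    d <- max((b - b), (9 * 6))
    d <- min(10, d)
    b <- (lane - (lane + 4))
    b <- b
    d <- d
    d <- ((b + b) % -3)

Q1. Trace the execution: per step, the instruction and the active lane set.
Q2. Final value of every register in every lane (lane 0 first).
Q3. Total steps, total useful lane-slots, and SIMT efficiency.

step 0: d <- max(d, (1 // 3))        {0,1,2,3,4,5,6,7}
step 1: d <- max((b - b), (9 * 6))   {0,1,2,3,4,5,6,7}
step 2: d <- min(10, d)              {0,1,2,3,4,5,6,7}
step 3: b <- (lane - (lane + 4))     {0,1,2,3,4,5,6,7}
step 4: b <- b                       {0,1,2,3,4,5,6,7}
step 5: d <- d                       {0,1,2,3,4,5,6,7}
step 6: d <- ((b + b) % -3)          {0,1,2,3,4,5,6,7}

Answer: 7 steps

b: -4,-4,-4,-4,-4,-4,-4,-4
d: -2,-2,-2,-2,-2,-2,-2,-2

steps = 7; useful = 56; efficiency = 56/56 = 1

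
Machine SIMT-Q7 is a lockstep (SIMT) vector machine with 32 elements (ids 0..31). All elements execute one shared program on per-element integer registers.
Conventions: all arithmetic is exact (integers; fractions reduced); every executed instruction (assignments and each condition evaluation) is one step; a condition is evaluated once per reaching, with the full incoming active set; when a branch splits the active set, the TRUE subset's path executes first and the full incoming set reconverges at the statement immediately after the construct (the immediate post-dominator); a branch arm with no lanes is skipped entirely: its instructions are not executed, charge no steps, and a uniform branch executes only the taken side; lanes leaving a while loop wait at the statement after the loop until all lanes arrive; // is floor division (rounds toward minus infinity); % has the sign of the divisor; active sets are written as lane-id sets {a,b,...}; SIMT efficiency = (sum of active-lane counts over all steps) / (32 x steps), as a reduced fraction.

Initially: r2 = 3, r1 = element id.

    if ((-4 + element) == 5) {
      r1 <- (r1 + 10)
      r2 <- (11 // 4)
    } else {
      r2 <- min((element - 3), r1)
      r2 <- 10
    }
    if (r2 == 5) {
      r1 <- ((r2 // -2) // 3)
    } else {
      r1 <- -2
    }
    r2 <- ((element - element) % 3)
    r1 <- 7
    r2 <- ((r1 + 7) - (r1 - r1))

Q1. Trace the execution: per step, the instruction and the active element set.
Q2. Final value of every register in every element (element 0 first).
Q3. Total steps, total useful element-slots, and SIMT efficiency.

step 0: eval ((-4 + element) == 5)   {0,1,2,3,4,5,6,7,8,9,10,11,12,13,14,15,16,17,18,19,20,21,22,23,24,25,26,27,28,29,30,31}
step 1: r1 <- (r1 + 10)              {9}
step 2: r2 <- (11 // 4)              {9}
step 3: r2 <- min((element - 3), r1) {0,1,2,3,4,5,6,7,8,10,11,12,13,14,15,16,17,18,19,20,21,22,23,24,25,26,27,28,29,30,31}
step 4: r2 <- 10                     {0,1,2,3,4,5,6,7,8,10,11,12,13,14,15,16,17,18,19,20,21,22,23,24,25,26,27,28,29,30,31}
step 5: eval (r2 == 5)               {0,1,2,3,4,5,6,7,8,9,10,11,12,13,14,15,16,17,18,19,20,21,22,23,24,25,26,27,28,29,30,31}
step 6: r1 <- -2                     {0,1,2,3,4,5,6,7,8,9,10,11,12,13,14,15,16,17,18,19,20,21,22,23,24,25,26,27,28,29,30,31}
step 7: r2 <- ((element - element) % 3) {0,1,2,3,4,5,6,7,8,9,10,11,12,13,14,15,16,17,18,19,20,21,22,23,24,25,26,27,28,29,30,31}
step 8: r1 <- 7                      {0,1,2,3,4,5,6,7,8,9,10,11,12,13,14,15,16,17,18,19,20,21,22,23,24,25,26,27,28,29,30,31}
step 9: r2 <- ((r1 + 7) - (r1 - r1)) {0,1,2,3,4,5,6,7,8,9,10,11,12,13,14,15,16,17,18,19,20,21,22,23,24,25,26,27,28,29,30,31}

Answer: 10 steps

r2: 14,14,14,14,14,14,14,14,14,14,14,14,14,14,14,14,14,14,14,14,14,14,14,14,14,14,14,14,14,14,14,14
r1: 7,7,7,7,7,7,7,7,7,7,7,7,7,7,7,7,7,7,7,7,7,7,7,7,7,7,7,7,7,7,7,7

steps = 10; useful = 256; efficiency = 256/320 = 4/5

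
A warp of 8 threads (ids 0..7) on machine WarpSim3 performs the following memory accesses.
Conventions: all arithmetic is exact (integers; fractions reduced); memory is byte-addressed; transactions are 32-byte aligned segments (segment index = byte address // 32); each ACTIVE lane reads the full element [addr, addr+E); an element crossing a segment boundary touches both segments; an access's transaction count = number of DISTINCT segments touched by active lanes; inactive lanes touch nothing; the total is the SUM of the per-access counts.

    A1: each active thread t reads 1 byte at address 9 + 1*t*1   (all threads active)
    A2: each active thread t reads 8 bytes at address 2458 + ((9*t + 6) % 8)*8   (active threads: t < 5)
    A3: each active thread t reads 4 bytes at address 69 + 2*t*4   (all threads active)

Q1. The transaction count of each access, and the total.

A1: 1 transaction
A2: 3 transactions
A3: 3 transactions

Answer: 1,3,3; total 7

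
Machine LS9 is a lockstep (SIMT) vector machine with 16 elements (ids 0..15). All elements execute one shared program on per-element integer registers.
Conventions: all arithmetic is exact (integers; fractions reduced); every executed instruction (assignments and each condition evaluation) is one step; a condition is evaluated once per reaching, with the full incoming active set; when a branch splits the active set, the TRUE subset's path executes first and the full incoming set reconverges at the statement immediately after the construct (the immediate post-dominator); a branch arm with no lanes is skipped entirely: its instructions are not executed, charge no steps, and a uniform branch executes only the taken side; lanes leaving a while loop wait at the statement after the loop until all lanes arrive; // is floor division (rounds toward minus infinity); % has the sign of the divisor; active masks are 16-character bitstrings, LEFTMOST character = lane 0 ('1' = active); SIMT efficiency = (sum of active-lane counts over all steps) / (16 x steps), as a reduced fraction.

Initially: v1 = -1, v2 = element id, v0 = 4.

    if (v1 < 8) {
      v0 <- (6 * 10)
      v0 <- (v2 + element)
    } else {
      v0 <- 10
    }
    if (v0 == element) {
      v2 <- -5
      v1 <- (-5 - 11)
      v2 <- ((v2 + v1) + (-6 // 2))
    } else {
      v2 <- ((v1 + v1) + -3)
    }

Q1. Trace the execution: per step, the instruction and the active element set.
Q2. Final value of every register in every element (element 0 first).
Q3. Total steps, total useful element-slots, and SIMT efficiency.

step 0: eval (v1 < 8)                1111111111111111
step 1: v0 <- (6 * 10)               1111111111111111
step 2: v0 <- (v2 + element)         1111111111111111
step 3: eval (v0 == element)         1111111111111111
step 4: v2 <- -5                     1000000000000000
step 5: v1 <- (-5 - 11)              1000000000000000
step 6: v2 <- ((v2 + v1) + (-6 // 2)) 1000000000000000
step 7: v2 <- ((v1 + v1) + -3)       0111111111111111

Answer: 8 steps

v1: -16,-1,-1,-1,-1,-1,-1,-1,-1,-1,-1,-1,-1,-1,-1,-1
v2: -24,-5,-5,-5,-5,-5,-5,-5,-5,-5,-5,-5,-5,-5,-5,-5
v0: 0,2,4,6,8,10,12,14,16,18,20,22,24,26,28,30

steps = 8; useful = 82; efficiency = 82/128 = 41/64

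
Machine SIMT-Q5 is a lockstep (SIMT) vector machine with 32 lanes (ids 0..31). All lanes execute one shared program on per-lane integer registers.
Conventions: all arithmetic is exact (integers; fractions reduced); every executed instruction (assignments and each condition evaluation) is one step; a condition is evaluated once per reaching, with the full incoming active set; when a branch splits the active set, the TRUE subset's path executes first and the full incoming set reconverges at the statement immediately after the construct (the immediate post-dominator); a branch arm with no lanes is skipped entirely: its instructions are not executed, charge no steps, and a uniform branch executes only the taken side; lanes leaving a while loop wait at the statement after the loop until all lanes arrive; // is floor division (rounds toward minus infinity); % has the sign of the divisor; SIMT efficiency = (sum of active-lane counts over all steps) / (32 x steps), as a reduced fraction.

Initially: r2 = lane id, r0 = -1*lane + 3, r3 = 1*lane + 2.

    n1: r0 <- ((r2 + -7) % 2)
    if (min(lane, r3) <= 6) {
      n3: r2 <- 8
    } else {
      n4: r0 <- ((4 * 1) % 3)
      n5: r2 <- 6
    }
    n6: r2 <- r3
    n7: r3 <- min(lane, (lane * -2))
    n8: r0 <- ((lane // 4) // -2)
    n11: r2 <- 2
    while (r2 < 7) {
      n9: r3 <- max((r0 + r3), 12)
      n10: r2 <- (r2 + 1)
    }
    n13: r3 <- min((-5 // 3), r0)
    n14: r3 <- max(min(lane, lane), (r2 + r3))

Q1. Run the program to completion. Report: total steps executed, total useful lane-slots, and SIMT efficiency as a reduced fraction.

Answer: 27 steps, 825 useful, 275/288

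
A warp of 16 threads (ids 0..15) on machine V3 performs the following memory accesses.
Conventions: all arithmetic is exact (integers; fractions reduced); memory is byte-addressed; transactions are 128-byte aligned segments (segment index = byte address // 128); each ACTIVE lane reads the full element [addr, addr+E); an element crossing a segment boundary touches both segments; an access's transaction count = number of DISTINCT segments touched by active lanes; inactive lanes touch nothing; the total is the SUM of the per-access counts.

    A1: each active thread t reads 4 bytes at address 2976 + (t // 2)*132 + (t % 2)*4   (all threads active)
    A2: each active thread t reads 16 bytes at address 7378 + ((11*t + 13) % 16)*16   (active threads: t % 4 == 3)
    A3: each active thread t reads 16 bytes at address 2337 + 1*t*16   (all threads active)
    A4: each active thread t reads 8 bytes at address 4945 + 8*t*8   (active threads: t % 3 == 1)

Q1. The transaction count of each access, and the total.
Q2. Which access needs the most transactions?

A1: 8 transactions
A2: 3 transactions
A3: 3 transactions
A4: 5 transactions

Answer: 8,3,3,5; total 19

Answer: A1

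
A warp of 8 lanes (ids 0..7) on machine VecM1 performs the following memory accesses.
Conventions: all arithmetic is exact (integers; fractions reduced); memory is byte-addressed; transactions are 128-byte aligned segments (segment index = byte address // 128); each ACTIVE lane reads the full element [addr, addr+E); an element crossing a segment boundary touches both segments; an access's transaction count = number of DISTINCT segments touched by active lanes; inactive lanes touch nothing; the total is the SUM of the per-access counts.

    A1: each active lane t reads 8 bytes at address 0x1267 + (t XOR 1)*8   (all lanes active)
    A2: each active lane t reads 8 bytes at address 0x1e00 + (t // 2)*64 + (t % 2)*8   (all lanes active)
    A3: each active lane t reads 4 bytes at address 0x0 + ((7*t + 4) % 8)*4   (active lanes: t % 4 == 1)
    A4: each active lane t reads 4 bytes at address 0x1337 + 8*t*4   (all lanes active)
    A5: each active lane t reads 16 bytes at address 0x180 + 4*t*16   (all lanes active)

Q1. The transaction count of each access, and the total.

A1: 2 transactions
A2: 2 transactions
A3: 1 transaction
A4: 3 transactions
A5: 4 transactions

Answer: 2,2,1,3,4; total 12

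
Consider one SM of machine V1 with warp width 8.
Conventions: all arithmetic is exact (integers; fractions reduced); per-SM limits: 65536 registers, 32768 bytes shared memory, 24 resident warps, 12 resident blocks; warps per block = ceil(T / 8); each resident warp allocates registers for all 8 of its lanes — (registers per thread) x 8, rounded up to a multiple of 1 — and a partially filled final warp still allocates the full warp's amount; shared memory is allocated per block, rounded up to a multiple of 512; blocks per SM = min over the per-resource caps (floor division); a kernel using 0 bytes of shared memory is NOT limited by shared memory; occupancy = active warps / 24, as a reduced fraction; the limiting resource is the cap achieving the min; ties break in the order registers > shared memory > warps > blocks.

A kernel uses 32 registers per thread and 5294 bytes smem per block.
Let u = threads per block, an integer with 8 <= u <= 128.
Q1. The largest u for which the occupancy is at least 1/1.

Answer: u = 96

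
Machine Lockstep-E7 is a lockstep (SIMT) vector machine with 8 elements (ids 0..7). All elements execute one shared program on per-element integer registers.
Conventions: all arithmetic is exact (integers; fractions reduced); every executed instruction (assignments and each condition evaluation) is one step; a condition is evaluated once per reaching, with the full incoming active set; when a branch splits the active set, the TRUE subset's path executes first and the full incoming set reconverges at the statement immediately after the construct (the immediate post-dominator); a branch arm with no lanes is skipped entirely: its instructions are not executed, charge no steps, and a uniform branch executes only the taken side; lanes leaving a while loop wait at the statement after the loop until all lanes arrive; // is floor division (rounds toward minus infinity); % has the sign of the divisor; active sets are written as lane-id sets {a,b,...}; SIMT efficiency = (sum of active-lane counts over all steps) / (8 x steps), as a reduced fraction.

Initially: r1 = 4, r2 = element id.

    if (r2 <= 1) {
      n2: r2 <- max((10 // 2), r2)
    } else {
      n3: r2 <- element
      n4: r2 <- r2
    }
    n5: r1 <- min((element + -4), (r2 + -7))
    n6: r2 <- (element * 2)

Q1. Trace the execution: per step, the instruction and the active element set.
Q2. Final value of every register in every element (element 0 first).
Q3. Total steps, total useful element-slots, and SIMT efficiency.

step 0: eval (r2 <= 1)               {0,1,2,3,4,5,6,7}
step 1: r2 <- max((10 // 2), r2)     {0,1}
step 2: r2 <- element                {2,3,4,5,6,7}
step 3: r2 <- r2                     {2,3,4,5,6,7}
step 4: r1 <- min((element + -4), (r2 + -7)) {0,1,2,3,4,5,6,7}
step 5: r2 <- (element * 2)          {0,1,2,3,4,5,6,7}

Answer: 6 steps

r1: -4,-3,-5,-4,-3,-2,-1,0
r2: 0,2,4,6,8,10,12,14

steps = 6; useful = 38; efficiency = 38/48 = 19/24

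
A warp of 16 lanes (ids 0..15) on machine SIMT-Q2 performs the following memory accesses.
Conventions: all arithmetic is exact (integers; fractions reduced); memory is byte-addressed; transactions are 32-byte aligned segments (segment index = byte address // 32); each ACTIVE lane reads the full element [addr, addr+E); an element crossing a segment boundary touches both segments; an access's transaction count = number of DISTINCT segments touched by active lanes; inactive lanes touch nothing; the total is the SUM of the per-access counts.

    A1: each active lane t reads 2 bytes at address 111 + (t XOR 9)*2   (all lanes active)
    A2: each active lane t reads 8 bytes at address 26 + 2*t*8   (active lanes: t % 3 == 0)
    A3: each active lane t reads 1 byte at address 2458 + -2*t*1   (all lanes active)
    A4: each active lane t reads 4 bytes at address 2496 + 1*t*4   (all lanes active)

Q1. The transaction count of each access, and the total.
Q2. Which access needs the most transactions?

A1: 2 transactions
A2: 9 transactions
A3: 2 transactions
A4: 2 transactions

Answer: 2,9,2,2; total 15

Answer: A2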